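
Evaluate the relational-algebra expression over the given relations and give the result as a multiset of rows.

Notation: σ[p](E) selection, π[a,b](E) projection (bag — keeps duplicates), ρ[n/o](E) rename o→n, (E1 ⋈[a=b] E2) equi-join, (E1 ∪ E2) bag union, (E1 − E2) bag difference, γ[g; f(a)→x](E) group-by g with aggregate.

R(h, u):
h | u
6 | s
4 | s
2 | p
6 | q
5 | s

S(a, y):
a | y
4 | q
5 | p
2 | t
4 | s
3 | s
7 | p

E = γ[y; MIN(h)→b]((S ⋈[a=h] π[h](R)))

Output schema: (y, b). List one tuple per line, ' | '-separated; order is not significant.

Subexpression sizes:
  S → 6
  R → 5
  π[h](R) → 5
  (S ⋈[a=h] π[h](R)) → 4
  γ[y; MIN(h)→b]((S ⋈[a=h] π[h](R))) → 4

== RESULT ==
y | b
p | 5
q | 4
s | 4
t | 2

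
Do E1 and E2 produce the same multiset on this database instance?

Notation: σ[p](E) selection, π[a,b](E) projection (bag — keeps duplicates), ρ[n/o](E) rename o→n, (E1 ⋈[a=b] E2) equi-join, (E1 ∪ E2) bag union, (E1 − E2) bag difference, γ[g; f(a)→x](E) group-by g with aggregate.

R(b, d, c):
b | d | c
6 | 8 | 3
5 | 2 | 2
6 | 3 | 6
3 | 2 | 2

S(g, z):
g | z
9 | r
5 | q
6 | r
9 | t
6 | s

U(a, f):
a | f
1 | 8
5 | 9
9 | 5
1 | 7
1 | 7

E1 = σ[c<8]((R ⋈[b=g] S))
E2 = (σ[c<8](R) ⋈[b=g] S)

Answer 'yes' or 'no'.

E1 row counts bottom-up:
  R → 4
  S → 5
  (R ⋈[b=g] S) → 5
  σ[c<8]((R ⋈[b=g] S)) → 5
E2 row counts bottom-up:
  R → 4
  σ[c<8](R) → 4
  S → 5
  (σ[c<8](R) ⋈[b=g] S) → 5

E1 and E2 produce the same multiset:
b | d | c | g | z
5 | 2 | 2 | 5 | q
6 | 3 | 6 | 6 | r
6 | 3 | 6 | 6 | s
6 | 8 | 3 | 6 | r
6 | 8 | 3 | 6 | s

yes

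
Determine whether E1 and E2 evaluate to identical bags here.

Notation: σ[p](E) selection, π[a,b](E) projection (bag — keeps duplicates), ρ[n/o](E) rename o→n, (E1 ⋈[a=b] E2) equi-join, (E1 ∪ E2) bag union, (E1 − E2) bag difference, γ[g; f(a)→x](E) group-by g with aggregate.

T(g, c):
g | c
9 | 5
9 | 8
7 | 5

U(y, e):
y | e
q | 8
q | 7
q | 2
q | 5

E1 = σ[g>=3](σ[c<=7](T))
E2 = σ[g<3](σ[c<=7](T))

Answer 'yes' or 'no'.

E1 subexpression sizes:
  T → 3
  σ[c<=7](T) → 2
  σ[g>=3](σ[c<=7](T)) → 2
E2 subexpression sizes:
  T → 3
  σ[c<=7](T) → 2
  σ[g<3](σ[c<=7](T)) → 0

E1 result:
g | c
7 | 5
9 | 5
E2 result:
g | c
(0 rows)
Witness: (9, 5) appears 1× in E1 but 0× in E2.

no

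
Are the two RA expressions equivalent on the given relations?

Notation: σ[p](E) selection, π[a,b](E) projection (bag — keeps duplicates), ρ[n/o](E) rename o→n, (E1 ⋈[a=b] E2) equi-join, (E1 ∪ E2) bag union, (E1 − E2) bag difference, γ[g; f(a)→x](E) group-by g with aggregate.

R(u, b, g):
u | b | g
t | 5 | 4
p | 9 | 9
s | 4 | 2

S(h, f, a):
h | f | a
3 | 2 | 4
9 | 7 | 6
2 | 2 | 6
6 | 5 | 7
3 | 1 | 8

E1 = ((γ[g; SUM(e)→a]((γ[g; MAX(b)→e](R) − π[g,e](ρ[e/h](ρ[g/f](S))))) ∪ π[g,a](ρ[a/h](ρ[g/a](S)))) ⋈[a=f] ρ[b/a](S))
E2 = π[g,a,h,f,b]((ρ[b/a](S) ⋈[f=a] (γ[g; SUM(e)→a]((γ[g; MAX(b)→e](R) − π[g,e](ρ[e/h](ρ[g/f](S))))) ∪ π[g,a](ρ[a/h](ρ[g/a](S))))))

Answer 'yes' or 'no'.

E1 per-node cardinality:
  R → 3
  γ[g; MAX(b)→e](R) → 3
  S → 5
  ρ[g/f](S) → 5
  ρ[e/h](ρ[g/f](S)) → 5
  π[g,e](ρ[e/h](ρ[g/f](S))) → 5
  (γ[g; MAX(b)→e](R) − π[g,e](ρ[e/h](ρ[g/f](S)))) → 3
  γ[g; SUM(e)→a]((γ[g; MAX(b)→e](R) − π[g,e](ρ[e/h](ρ[g/f](S))))) → 3
  S → 5
  ρ[g/a](S) → 5
  ρ[a/h](ρ[g/a](S)) → 5
  π[g,a](ρ[a/h](ρ[g/a](S))) → 5
  (γ[g; SUM(e)→a]((γ[g; MAX(b)→e](R) − π[g,e](ρ[e/h](ρ[g/f](S))))) ∪ π[g,a](ρ[a/h](ρ[g/a](S)))) → 8
  S → 5
  ρ[b/a](S) → 5
  ((γ[g; SUM(e)→a]((γ[g; MAX(b)→e](R) − π[g,e](ρ[e/h](ρ[g/f](S))))) ∪ π[g,a](ρ[a/h](ρ[g/a](S)))) ⋈[a=f] ρ[b/a](S)) → 3
E2 per-node cardinality:
  S → 5
  ρ[b/a](S) → 5
  R → 3
  γ[g; MAX(b)→e](R) → 3
  S → 5
  ρ[g/f](S) → 5
  ρ[e/h](ρ[g/f](S)) → 5
  π[g,e](ρ[e/h](ρ[g/f](S))) → 5
  (γ[g; MAX(b)→e](R) − π[g,e](ρ[e/h](ρ[g/f](S)))) → 3
  γ[g; SUM(e)→a]((γ[g; MAX(b)→e](R) − π[g,e](ρ[e/h](ρ[g/f](S))))) → 3
  S → 5
  ρ[g/a](S) → 5
  ρ[a/h](ρ[g/a](S)) → 5
  π[g,a](ρ[a/h](ρ[g/a](S))) → 5
  (γ[g; SUM(e)→a]((γ[g; MAX(b)→e](R) − π[g,e](ρ[e/h](ρ[g/f](S))))) ∪ π[g,a](ρ[a/h](ρ[g/a](S)))) → 8
  (ρ[b/a](S) ⋈[f=a] (γ[g; SUM(e)→a]((γ[g; MAX(b)→e](R) − π[g,e](ρ[e/h](ρ[g/f](S))))) ∪ π[g,a](ρ[a/h](ρ[g/a](S))))) → 3
  π[g,a,h,f,b]((ρ[b/a](S) ⋈[f=a] (γ[g; SUM(e)→a]((γ[g; MAX(b)→e](R) − π[g,e](ρ[e/h](ρ[g/f](S))))) ∪ π[g,a](ρ[a/h](ρ[g/a](S)))))) → 3

E1 and E2 produce the same multiset:
g | a | h | f | b
4 | 5 | 6 | 5 | 7
6 | 2 | 2 | 2 | 6
6 | 2 | 3 | 2 | 4

yes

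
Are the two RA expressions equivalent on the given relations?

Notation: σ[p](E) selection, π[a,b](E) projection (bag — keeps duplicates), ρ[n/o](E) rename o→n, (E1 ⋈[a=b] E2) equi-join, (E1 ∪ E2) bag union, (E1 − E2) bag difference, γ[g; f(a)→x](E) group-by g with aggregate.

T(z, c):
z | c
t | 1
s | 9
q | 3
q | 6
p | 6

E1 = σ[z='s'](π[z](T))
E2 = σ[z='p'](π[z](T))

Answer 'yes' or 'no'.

E1 stepwise |·|:
  T → 5
  π[z](T) → 5
  σ[z='s'](π[z](T)) → 1
E2 stepwise |·|:
  T → 5
  π[z](T) → 5
  σ[z='p'](π[z](T)) → 1

E1 result:
z
s
E2 result:
z
p
Witness: ('p',) appears 0× in E1 but 1× in E2.

no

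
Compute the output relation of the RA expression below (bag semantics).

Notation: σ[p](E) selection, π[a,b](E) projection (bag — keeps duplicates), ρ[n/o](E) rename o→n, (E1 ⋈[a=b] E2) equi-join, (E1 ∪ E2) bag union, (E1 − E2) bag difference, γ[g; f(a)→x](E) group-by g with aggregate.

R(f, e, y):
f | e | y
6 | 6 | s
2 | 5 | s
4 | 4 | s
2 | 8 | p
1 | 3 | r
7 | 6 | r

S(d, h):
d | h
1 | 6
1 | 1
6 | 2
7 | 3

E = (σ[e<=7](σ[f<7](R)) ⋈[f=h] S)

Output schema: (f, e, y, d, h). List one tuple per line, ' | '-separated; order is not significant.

Stepwise |·|:
  R → 6
  σ[f<7](R) → 5
  σ[e<=7](σ[f<7](R)) → 4
  S → 4
  (σ[e<=7](σ[f<7](R)) ⋈[f=h] S) → 3

== RESULT ==
f | e | y | d | h
1 | 3 | r | 1 | 1
2 | 5 | s | 6 | 2
6 | 6 | s | 1 | 6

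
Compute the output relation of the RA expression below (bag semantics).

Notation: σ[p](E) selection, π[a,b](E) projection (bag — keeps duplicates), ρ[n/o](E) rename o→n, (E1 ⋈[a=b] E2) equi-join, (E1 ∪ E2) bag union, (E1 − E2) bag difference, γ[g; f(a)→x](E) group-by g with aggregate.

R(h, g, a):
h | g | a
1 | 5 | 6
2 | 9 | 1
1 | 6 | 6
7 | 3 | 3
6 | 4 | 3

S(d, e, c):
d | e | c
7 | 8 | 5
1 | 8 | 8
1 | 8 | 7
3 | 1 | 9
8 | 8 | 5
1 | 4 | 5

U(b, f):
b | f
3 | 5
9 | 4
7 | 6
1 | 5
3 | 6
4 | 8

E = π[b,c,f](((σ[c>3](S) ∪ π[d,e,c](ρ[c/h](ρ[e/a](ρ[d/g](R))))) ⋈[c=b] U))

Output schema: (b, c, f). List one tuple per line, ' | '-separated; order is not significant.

Subexpression sizes:
  S → 6
  σ[c>3](S) → 6
  R → 5
  ρ[d/g](R) → 5
  ρ[e/a](ρ[d/g](R)) → 5
  ρ[c/h](ρ[e/a](ρ[d/g](R))) → 5
  π[d,e,c](ρ[c/h](ρ[e/a](ρ[d/g](R)))) → 5
  (σ[c>3](S) ∪ π[d,e,c](ρ[c/h](ρ[e/a](ρ[d/g](R))))) → 11
  U → 6
  ((σ[c>3](S) ∪ π[d,e,c](ρ[c/h](ρ[e/a](ρ[d/g](R))))) ⋈[c=b] U) → 5
  π[b,c,f](((σ[c>3](S) ∪ π[d,e,c](ρ[c/h](ρ[e/a](ρ[d/g](R))))) ⋈[c=b] U)) → 5

== RESULT ==
b | c | f
1 | 1 | 5
1 | 1 | 5
7 | 7 | 6
7 | 7 | 6
9 | 9 | 4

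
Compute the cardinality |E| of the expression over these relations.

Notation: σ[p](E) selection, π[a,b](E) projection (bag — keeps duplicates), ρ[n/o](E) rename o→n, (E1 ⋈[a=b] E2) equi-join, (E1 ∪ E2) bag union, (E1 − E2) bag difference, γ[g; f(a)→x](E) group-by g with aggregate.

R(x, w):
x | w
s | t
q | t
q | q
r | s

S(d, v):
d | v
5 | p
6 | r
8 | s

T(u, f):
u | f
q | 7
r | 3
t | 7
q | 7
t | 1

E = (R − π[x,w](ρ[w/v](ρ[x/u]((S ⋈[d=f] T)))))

Subexpression sizes:
  R → 4
  S → 3
  T → 5
  (S ⋈[d=f] T) → 0
  ρ[x/u]((S ⋈[d=f] T)) → 0
  ρ[w/v](ρ[x/u]((S ⋈[d=f] T))) → 0
  π[x,w](ρ[w/v](ρ[x/u]((S ⋈[d=f] T)))) → 0
  (R − π[x,w](ρ[w/v](ρ[x/u]((S ⋈[d=f] T))))) → 4

|E| = 4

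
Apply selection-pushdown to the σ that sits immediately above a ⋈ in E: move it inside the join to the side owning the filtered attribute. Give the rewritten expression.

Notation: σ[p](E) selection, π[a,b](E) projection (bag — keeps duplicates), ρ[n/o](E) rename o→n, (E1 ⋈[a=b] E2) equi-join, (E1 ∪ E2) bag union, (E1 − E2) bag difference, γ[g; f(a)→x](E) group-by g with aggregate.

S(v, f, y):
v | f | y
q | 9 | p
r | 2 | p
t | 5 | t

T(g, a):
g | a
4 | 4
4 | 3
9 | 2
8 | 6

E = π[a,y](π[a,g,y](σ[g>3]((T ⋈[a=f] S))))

σ filters on g, owned by the left side.
E' = π[a,y](π[a,g,y]((σ[g>3](T) ⋈[a=f] S)))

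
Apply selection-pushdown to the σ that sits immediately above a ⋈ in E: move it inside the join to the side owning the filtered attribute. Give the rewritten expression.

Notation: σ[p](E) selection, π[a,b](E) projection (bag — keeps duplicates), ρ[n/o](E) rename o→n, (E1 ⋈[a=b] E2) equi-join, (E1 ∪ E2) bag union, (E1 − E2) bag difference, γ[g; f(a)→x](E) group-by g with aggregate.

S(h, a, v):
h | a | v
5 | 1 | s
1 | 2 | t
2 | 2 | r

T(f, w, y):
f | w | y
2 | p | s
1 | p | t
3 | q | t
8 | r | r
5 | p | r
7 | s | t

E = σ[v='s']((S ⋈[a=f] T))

σ filters on v, owned by the left side.
E' = (σ[v='s'](S) ⋈[a=f] T)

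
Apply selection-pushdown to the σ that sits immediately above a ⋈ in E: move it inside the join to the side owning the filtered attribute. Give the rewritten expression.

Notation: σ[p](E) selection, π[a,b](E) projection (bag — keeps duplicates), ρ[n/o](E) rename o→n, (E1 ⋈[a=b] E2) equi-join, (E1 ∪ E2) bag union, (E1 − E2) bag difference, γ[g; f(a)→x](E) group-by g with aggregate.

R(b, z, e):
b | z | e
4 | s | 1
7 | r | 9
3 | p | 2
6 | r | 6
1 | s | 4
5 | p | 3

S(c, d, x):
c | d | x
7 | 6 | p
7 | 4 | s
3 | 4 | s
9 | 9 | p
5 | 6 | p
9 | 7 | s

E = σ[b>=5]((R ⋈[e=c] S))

σ filters on b, owned by the left side.
E' = (σ[b>=5](R) ⋈[e=c] S)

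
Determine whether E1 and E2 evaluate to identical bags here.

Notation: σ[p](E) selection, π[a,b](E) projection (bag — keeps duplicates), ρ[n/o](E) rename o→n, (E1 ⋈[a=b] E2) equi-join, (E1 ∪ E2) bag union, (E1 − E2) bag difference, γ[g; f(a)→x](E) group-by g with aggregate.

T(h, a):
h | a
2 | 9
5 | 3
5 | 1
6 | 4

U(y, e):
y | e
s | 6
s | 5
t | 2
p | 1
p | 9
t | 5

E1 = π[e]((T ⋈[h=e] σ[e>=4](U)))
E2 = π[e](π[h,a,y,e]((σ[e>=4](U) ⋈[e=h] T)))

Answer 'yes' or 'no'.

E1 subexpression sizes:
  T → 4
  U → 6
  σ[e>=4](U) → 4
  (T ⋈[h=e] σ[e>=4](U)) → 5
  π[e]((T ⋈[h=e] σ[e>=4](U))) → 5
E2 subexpression sizes:
  U → 6
  σ[e>=4](U) → 4
  T → 4
  (σ[e>=4](U) ⋈[e=h] T) → 5
  π[h,a,y,e]((σ[e>=4](U) ⋈[e=h] T)) → 5
  π[e](π[h,a,y,e]((σ[e>=4](U) ⋈[e=h] T))) → 5

E1 and E2 produce the same multiset:
e
5
5
5
5
6

yes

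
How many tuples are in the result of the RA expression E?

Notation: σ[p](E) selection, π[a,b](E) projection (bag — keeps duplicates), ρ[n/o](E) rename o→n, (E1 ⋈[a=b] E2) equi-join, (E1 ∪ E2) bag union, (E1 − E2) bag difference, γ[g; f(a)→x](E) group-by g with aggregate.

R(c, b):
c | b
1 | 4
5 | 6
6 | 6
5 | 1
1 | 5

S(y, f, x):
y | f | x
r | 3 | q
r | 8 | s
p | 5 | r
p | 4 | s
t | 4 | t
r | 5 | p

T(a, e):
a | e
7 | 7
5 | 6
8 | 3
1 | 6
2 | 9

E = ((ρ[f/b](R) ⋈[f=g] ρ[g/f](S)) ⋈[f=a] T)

Row counts bottom-up:
  R → 5
  ρ[f/b](R) → 5
  S → 6
  ρ[g/f](S) → 6
  (ρ[f/b](R) ⋈[f=g] ρ[g/f](S)) → 4
  T → 5
  ((ρ[f/b](R) ⋈[f=g] ρ[g/f](S)) ⋈[f=a] T) → 2

|E| = 2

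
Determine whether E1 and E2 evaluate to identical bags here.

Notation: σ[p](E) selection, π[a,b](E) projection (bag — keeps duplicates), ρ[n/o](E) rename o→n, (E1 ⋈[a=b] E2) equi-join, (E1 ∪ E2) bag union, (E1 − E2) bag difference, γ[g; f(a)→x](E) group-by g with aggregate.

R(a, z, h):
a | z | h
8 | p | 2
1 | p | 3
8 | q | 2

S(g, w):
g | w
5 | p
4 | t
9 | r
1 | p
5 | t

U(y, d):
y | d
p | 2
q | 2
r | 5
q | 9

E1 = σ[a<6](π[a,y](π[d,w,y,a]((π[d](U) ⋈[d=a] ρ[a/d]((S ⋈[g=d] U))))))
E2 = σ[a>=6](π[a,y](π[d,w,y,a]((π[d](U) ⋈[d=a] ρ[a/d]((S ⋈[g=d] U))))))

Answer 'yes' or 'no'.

E1 subexpression sizes:
  U → 4
  π[d](U) → 4
  S → 5
  U → 4
  (S ⋈[g=d] U) → 3
  ρ[a/d]((S ⋈[g=d] U)) → 3
  (π[d](U) ⋈[d=a] ρ[a/d]((S ⋈[g=d] U))) → 3
  π[d,w,y,a]((π[d](U) ⋈[d=a] ρ[a/d]((S ⋈[g=d] U)))) → 3
  π[a,y](π[d,w,y,a]((π[d](U) ⋈[d=a] ρ[a/d]((S ⋈[g=d] U))))) → 3
  σ[a<6](π[a,y](π[d,w,y,a]((π[d](U) ⋈[d=a] ρ[a/d]((S ⋈[g=d] U)))))) → 2
E2 subexpression sizes:
  U → 4
  π[d](U) → 4
  S → 5
  U → 4
  (S ⋈[g=d] U) → 3
  ρ[a/d]((S ⋈[g=d] U)) → 3
  (π[d](U) ⋈[d=a] ρ[a/d]((S ⋈[g=d] U))) → 3
  π[d,w,y,a]((π[d](U) ⋈[d=a] ρ[a/d]((S ⋈[g=d] U)))) → 3
  π[a,y](π[d,w,y,a]((π[d](U) ⋈[d=a] ρ[a/d]((S ⋈[g=d] U))))) → 3
  σ[a>=6](π[a,y](π[d,w,y,a]((π[d](U) ⋈[d=a] ρ[a/d]((S ⋈[g=d] U)))))) → 1

E1 result:
a | y
5 | r
5 | r
E2 result:
a | y
9 | q
Witness: (5, 'r') appears 2× in E1 but 0× in E2.

no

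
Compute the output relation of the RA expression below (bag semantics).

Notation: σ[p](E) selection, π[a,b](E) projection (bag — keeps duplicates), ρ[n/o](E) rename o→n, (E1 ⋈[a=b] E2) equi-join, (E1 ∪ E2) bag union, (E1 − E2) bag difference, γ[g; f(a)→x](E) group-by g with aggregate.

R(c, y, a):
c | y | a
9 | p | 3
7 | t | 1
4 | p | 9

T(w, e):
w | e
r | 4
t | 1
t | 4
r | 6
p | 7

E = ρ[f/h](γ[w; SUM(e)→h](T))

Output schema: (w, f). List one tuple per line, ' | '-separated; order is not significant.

Subexpression sizes:
  T → 5
  γ[w; SUM(e)→h](T) → 3
  ρ[f/h](γ[w; SUM(e)→h](T)) → 3

== RESULT ==
w | f
p | 7
r | 10
t | 5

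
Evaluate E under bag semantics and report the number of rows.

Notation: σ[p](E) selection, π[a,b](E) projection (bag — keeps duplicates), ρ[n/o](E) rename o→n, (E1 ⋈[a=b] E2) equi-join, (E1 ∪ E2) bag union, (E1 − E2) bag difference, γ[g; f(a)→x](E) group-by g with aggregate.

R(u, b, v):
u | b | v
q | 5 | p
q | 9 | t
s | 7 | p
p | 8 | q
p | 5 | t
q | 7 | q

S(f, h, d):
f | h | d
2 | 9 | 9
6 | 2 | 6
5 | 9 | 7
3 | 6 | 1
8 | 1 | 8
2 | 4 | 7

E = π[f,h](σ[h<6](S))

Per-node cardinality:
  S → 6
  σ[h<6](S) → 3
  π[f,h](σ[h<6](S)) → 3

|E| = 3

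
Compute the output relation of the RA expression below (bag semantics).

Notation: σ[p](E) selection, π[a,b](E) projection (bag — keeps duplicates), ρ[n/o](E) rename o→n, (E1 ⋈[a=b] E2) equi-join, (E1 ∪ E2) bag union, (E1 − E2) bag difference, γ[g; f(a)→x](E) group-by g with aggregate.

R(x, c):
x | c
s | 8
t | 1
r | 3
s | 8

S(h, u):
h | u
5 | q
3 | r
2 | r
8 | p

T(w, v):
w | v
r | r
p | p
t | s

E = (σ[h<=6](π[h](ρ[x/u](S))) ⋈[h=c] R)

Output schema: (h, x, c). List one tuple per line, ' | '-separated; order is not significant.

Subexpression sizes:
  S → 4
  ρ[x/u](S) → 4
  π[h](ρ[x/u](S)) → 4
  σ[h<=6](π[h](ρ[x/u](S))) → 3
  R → 4
  (σ[h<=6](π[h](ρ[x/u](S))) ⋈[h=c] R) → 1

== RESULT ==
h | x | c
3 | r | 3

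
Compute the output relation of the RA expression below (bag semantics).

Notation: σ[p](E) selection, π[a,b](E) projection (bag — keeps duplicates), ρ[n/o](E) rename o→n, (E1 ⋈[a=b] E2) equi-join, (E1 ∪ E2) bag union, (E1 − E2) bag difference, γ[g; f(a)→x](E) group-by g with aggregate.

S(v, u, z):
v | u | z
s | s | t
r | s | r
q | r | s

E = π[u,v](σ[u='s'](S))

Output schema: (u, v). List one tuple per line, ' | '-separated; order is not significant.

Per-node cardinality:
  S → 3
  σ[u='s'](S) → 2
  π[u,v](σ[u='s'](S)) → 2

== RESULT ==
u | v
s | r
s | s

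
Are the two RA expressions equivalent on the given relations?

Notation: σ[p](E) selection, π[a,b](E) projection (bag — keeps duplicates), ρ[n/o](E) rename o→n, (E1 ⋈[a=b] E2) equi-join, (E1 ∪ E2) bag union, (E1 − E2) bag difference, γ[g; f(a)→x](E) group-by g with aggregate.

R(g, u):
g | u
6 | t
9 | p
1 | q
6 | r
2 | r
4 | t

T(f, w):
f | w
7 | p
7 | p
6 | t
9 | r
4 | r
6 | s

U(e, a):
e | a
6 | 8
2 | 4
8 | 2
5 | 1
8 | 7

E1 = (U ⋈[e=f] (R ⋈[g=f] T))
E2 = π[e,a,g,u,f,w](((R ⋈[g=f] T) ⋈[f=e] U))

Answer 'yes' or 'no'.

E1 subexpression sizes:
  U → 5
  R → 6
  T → 6
  (R ⋈[g=f] T) → 6
  (U ⋈[e=f] (R ⋈[g=f] T)) → 4
E2 subexpression sizes:
  R → 6
  T → 6
  (R ⋈[g=f] T) → 6
  U → 5
  ((R ⋈[g=f] T) ⋈[f=e] U) → 4
  π[e,a,g,u,f,w](((R ⋈[g=f] T) ⋈[f=e] U)) → 4

E1 and E2 produce the same multiset:
e | a | g | u | f | w
6 | 8 | 6 | r | 6 | s
6 | 8 | 6 | r | 6 | t
6 | 8 | 6 | t | 6 | s
6 | 8 | 6 | t | 6 | t

yes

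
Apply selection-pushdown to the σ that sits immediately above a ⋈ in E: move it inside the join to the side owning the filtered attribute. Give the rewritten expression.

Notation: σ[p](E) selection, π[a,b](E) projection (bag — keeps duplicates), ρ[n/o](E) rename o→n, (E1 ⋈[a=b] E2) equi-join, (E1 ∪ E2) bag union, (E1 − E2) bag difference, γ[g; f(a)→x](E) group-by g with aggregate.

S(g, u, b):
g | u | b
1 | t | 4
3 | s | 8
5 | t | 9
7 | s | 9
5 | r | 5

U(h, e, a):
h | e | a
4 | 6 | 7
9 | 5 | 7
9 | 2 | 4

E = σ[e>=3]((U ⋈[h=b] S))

σ filters on e, owned by the left side.
E' = (σ[e>=3](U) ⋈[h=b] S)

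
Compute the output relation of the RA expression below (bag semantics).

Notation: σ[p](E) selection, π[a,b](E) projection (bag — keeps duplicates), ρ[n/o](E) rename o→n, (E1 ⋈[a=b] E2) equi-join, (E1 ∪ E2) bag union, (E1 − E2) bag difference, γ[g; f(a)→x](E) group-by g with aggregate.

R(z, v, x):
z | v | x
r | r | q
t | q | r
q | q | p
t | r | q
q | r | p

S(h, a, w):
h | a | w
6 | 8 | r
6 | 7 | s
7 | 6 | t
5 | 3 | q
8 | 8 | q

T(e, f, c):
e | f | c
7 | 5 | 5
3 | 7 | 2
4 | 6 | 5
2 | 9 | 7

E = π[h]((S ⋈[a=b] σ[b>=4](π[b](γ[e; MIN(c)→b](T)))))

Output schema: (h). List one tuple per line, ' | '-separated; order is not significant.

Per-node cardinality:
  S → 5
  T → 4
  γ[e; MIN(c)→b](T) → 4
  π[b](γ[e; MIN(c)→b](T)) → 4
  σ[b>=4](π[b](γ[e; MIN(c)→b](T))) → 3
  (S ⋈[a=b] σ[b>=4](π[b](γ[e; MIN(c)→b](T)))) → 1
  π[h]((S ⋈[a=b] σ[b>=4](π[b](γ[e; MIN(c)→b](T))))) → 1

== RESULT ==
h
6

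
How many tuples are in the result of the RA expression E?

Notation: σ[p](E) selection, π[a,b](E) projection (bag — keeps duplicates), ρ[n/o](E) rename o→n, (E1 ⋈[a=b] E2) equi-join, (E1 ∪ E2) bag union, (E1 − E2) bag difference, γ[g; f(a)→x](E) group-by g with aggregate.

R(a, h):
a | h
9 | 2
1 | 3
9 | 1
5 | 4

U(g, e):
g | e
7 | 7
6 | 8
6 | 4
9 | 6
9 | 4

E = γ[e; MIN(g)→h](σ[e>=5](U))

Subexpression sizes:
  U → 5
  σ[e>=5](U) → 3
  γ[e; MIN(g)→h](σ[e>=5](U)) → 3

|E| = 3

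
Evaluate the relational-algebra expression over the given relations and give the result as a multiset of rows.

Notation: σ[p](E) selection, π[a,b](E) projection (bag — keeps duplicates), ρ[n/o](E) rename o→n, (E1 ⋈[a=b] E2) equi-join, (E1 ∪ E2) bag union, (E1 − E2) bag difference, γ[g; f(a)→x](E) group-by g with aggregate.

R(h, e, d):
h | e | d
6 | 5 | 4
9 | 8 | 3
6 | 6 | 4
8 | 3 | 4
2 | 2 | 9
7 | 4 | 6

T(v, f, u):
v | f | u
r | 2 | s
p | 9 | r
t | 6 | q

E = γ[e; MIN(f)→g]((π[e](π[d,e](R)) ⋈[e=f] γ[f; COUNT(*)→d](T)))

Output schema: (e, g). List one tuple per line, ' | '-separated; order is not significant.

Row counts bottom-up:
  R → 6
  π[d,e](R) → 6
  π[e](π[d,e](R)) → 6
  T → 3
  γ[f; COUNT(*)→d](T) → 3
  (π[e](π[d,e](R)) ⋈[e=f] γ[f; COUNT(*)→d](T)) → 2
  γ[e; MIN(f)→g]((π[e](π[d,e](R)) ⋈[e=f] γ[f; COUNT(*)→d](T))) → 2

== RESULT ==
e | g
2 | 2
6 | 6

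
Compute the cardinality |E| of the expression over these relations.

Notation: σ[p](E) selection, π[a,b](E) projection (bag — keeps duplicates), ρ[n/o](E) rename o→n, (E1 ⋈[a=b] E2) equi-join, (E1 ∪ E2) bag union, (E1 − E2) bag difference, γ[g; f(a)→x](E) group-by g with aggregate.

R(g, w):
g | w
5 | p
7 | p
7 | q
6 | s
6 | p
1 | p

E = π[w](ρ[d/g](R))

Row counts bottom-up:
  R → 6
  ρ[d/g](R) → 6
  π[w](ρ[d/g](R)) → 6

|E| = 6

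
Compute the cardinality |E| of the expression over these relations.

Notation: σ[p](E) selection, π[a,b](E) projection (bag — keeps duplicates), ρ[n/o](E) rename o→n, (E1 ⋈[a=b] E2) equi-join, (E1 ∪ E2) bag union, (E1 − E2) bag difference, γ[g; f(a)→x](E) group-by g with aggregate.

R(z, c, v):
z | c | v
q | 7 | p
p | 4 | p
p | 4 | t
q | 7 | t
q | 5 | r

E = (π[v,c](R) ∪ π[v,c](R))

Subexpression sizes:
  R → 5
  π[v,c](R) → 5
  R → 5
  π[v,c](R) → 5
  (π[v,c](R) ∪ π[v,c](R)) → 10

|E| = 10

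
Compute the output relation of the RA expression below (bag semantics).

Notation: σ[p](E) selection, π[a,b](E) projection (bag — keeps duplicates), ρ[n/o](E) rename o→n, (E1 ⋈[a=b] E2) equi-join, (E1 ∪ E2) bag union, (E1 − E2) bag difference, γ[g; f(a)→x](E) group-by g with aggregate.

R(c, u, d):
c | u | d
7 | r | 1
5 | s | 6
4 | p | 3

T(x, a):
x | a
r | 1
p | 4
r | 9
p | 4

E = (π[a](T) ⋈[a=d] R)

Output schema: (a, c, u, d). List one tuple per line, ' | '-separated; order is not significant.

Subexpression sizes:
  T → 4
  π[a](T) → 4
  R → 3
  (π[a](T) ⋈[a=d] R) → 1

== RESULT ==
a | c | u | d
1 | 7 | r | 1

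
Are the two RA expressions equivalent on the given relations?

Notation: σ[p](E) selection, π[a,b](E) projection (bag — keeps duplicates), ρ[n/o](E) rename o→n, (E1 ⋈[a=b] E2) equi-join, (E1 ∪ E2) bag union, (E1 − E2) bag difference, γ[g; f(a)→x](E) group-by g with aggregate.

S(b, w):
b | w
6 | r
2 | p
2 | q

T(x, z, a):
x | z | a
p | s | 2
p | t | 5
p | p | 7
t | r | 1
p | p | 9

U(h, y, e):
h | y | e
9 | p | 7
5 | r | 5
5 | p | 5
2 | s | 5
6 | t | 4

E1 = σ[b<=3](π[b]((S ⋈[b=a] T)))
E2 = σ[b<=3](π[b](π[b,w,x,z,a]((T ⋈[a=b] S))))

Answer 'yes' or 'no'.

E1 row counts bottom-up:
  S → 3
  T → 5
  (S ⋈[b=a] T) → 2
  π[b]((S ⋈[b=a] T)) → 2
  σ[b<=3](π[b]((S ⋈[b=a] T))) → 2
E2 row counts bottom-up:
  T → 5
  S → 3
  (T ⋈[a=b] S) → 2
  π[b,w,x,z,a]((T ⋈[a=b] S)) → 2
  π[b](π[b,w,x,z,a]((T ⋈[a=b] S))) → 2
  σ[b<=3](π[b](π[b,w,x,z,a]((T ⋈[a=b] S)))) → 2

E1 and E2 produce the same multiset:
b
2
2

yes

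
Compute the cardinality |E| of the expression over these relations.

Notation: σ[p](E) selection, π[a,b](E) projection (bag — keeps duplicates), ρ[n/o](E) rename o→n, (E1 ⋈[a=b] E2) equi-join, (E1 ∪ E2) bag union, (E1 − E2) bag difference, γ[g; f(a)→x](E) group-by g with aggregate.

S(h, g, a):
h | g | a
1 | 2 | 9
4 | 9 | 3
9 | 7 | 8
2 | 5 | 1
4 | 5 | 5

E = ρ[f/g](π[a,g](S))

Row counts bottom-up:
  S → 5
  π[a,g](S) → 5
  ρ[f/g](π[a,g](S)) → 5

|E| = 5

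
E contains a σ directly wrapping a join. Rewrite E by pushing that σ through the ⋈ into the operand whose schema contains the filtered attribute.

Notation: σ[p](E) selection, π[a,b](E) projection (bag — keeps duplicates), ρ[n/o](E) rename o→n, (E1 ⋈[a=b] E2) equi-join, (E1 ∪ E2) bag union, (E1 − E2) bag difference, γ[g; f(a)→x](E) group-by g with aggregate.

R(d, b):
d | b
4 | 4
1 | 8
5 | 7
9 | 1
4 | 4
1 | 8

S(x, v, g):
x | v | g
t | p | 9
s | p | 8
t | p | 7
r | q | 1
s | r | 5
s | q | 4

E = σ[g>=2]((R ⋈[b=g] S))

σ filters on g, owned by the right side.
E' = (R ⋈[b=g] σ[g>=2](S))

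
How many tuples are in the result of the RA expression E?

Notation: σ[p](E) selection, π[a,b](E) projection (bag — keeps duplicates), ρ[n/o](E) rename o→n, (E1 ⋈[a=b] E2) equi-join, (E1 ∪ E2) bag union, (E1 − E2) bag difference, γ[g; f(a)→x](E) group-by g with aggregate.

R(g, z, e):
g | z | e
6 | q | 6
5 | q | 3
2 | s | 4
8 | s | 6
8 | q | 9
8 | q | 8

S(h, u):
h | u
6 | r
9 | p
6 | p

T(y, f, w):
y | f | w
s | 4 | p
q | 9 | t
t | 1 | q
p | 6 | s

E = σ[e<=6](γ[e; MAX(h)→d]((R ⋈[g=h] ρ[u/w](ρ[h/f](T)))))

Row counts bottom-up:
  R → 6
  T → 4
  ρ[h/f](T) → 4
  ρ[u/w](ρ[h/f](T)) → 4
  (R ⋈[g=h] ρ[u/w](ρ[h/f](T))) → 1
  γ[e; MAX(h)→d]((R ⋈[g=h] ρ[u/w](ρ[h/f](T)))) → 1
  σ[e<=6](γ[e; MAX(h)→d]((R ⋈[g=h] ρ[u/w](ρ[h/f](T))))) → 1

|E| = 1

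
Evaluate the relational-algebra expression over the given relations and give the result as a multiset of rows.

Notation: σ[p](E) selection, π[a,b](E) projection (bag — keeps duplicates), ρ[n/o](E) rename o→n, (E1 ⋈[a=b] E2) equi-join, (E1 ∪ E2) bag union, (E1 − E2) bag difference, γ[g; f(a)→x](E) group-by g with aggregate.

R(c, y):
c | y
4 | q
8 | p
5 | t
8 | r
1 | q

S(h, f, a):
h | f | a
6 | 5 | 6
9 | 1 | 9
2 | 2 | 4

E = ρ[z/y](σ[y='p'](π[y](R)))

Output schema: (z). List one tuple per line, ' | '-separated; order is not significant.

Subexpression sizes:
  R → 5
  π[y](R) → 5
  σ[y='p'](π[y](R)) → 1
  ρ[z/y](σ[y='p'](π[y](R))) → 1

== RESULT ==
z
p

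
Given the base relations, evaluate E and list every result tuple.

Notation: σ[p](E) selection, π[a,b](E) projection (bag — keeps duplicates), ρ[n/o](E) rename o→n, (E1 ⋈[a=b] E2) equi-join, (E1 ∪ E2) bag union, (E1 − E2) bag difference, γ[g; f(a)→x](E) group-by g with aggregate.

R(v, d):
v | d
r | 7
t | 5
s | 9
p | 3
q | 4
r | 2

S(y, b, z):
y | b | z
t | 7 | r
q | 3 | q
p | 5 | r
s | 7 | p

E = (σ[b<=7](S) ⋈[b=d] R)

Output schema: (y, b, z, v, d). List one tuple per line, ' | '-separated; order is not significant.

Per-node cardinality:
  S → 4
  σ[b<=7](S) → 4
  R → 6
  (σ[b<=7](S) ⋈[b=d] R) → 4

== RESULT ==
y | b | z | v | d
p | 5 | r | t | 5
q | 3 | q | p | 3
s | 7 | p | r | 7
t | 7 | r | r | 7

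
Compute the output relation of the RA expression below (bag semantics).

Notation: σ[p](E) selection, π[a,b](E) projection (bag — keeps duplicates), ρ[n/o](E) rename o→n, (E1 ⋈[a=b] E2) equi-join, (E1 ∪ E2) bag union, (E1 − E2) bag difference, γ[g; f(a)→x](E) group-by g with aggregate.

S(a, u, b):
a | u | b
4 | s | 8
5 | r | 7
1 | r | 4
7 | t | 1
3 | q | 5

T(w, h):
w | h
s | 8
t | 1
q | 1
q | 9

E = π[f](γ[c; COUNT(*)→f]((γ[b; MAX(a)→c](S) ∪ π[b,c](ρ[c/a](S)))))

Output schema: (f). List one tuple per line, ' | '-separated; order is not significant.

Per-node cardinality:
  S → 5
  γ[b; MAX(a)→c](S) → 5
  S → 5
  ρ[c/a](S) → 5
  π[b,c](ρ[c/a](S)) → 5
  (γ[b; MAX(a)→c](S) ∪ π[b,c](ρ[c/a](S))) → 10
  γ[c; COUNT(*)→f]((γ[b; MAX(a)→c](S) ∪ π[b,c](ρ[c/a](S)))) → 5
  π[f](γ[c; COUNT(*)→f]((γ[b; MAX(a)→c](S) ∪ π[b,c](ρ[c/a](S))))) → 5

== RESULT ==
f
2
2
2
2
2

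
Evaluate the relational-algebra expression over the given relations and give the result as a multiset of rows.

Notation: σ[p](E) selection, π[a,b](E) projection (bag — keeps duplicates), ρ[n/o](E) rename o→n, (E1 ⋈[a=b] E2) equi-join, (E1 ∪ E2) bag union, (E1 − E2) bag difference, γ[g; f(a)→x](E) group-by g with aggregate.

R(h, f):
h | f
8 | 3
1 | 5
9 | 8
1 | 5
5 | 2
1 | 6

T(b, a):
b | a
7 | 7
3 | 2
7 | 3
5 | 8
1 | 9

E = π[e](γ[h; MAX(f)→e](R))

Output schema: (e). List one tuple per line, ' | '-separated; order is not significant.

Per-node cardinality:
  R → 6
  γ[h; MAX(f)→e](R) → 4
  π[e](γ[h; MAX(f)→e](R)) → 4

== RESULT ==
e
2
3
6
8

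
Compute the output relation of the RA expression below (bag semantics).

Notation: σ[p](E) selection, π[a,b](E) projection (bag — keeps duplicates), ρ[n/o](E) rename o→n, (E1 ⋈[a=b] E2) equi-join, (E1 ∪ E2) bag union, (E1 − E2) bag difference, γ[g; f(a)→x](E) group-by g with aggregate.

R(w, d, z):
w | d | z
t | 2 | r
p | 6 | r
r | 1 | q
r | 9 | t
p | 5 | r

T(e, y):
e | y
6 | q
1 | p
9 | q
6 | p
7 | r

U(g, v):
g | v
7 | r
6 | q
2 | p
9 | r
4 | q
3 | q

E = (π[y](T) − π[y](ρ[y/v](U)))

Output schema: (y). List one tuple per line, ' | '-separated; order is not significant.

Row counts bottom-up:
  T → 5
  π[y](T) → 5
  U → 6
  ρ[y/v](U) → 6
  π[y](ρ[y/v](U)) → 6
  (π[y](T) − π[y](ρ[y/v](U))) → 1

== RESULT ==
y
p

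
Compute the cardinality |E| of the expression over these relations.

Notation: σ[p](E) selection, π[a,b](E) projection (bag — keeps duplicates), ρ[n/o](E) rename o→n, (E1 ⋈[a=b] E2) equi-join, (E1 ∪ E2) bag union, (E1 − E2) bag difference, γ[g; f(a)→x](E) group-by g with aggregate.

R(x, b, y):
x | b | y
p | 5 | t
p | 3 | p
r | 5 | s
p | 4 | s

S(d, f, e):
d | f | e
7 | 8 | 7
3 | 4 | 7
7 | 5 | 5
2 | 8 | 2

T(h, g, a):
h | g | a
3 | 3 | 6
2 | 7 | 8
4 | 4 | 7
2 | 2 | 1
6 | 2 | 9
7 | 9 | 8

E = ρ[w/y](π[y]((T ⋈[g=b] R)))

Stepwise |·|:
  T → 6
  R → 4
  (T ⋈[g=b] R) → 2
  π[y]((T ⋈[g=b] R)) → 2
  ρ[w/y](π[y]((T ⋈[g=b] R))) → 2

|E| = 2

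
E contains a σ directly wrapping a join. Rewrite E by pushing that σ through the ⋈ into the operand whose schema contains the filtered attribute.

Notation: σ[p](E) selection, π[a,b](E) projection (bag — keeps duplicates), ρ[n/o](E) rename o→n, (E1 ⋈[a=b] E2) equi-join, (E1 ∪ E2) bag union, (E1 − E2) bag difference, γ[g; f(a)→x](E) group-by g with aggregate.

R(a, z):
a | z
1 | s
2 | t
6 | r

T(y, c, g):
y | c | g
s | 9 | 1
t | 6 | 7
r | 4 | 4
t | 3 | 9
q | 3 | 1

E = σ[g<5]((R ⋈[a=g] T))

σ filters on g, owned by the right side.
E' = (R ⋈[a=g] σ[g<5](T))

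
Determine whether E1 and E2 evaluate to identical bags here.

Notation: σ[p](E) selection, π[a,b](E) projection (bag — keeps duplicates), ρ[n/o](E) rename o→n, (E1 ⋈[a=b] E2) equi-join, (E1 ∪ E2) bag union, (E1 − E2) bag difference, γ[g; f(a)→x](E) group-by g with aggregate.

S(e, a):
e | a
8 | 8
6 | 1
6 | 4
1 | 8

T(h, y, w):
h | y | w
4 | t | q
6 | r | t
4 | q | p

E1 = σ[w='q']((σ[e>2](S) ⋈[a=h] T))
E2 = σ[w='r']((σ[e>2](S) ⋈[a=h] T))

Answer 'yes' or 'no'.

E1 stepwise |·|:
  S → 4
  σ[e>2](S) → 3
  T → 3
  (σ[e>2](S) ⋈[a=h] T) → 2
  σ[w='q']((σ[e>2](S) ⋈[a=h] T)) → 1
E2 stepwise |·|:
  S → 4
  σ[e>2](S) → 3
  T → 3
  (σ[e>2](S) ⋈[a=h] T) → 2
  σ[w='r']((σ[e>2](S) ⋈[a=h] T)) → 0

E1 result:
e | a | h | y | w
6 | 4 | 4 | t | q
E2 result:
e | a | h | y | w
(0 rows)
Witness: (6, 4, 4, 't', 'q') appears 1× in E1 but 0× in E2.

no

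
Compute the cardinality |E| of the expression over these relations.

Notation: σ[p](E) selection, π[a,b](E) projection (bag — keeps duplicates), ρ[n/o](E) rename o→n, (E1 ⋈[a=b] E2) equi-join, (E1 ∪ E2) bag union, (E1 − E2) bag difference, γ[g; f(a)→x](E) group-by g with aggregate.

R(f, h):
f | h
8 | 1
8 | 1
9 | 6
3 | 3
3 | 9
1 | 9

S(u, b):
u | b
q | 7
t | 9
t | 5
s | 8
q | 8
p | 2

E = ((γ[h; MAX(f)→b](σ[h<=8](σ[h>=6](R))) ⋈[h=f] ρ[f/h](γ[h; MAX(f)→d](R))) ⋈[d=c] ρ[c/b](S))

Stepwise |·|:
  R → 6
  σ[h>=6](R) → 3
  σ[h<=8](σ[h>=6](R)) → 1
  γ[h; MAX(f)→b](σ[h<=8](σ[h>=6](R))) → 1
  R → 6
  γ[h; MAX(f)→d](R) → 4
  ρ[f/h](γ[h; MAX(f)→d](R)) → 4
  (γ[h; MAX(f)→b](σ[h<=8](σ[h>=6](R))) ⋈[h=f] ρ[f/h](γ[h; MAX(f)→d](R))) → 1
  S → 6
  ρ[c/b](S) → 6
  ((γ[h; MAX(f)→b](σ[h<=8](σ[h>=6](R))) ⋈[h=f] ρ[f/h](γ[h; MAX(f)→d](R))) ⋈[d=c] ρ[c/b](S)) → 1

|E| = 1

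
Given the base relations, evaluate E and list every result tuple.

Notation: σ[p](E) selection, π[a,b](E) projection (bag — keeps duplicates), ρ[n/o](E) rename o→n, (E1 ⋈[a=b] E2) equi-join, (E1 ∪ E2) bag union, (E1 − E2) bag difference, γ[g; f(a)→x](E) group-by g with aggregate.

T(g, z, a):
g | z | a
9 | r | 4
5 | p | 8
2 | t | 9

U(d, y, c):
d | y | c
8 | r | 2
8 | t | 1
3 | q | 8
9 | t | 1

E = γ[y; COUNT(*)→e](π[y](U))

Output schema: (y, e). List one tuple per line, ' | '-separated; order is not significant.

Subexpression sizes:
  U → 4
  π[y](U) → 4
  γ[y; COUNT(*)→e](π[y](U)) → 3

== RESULT ==
y | e
q | 1
r | 1
t | 2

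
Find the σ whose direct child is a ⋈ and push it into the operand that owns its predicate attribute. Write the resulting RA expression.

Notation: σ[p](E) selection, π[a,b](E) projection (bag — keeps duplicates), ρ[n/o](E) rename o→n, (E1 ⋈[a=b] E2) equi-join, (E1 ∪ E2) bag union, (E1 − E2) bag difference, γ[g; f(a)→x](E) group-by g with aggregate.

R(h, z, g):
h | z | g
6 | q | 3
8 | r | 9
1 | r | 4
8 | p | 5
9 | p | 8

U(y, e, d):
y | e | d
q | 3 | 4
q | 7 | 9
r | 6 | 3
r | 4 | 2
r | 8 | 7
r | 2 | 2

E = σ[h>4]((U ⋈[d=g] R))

σ filters on h, owned by the right side.
E' = (U ⋈[d=g] σ[h>4](R))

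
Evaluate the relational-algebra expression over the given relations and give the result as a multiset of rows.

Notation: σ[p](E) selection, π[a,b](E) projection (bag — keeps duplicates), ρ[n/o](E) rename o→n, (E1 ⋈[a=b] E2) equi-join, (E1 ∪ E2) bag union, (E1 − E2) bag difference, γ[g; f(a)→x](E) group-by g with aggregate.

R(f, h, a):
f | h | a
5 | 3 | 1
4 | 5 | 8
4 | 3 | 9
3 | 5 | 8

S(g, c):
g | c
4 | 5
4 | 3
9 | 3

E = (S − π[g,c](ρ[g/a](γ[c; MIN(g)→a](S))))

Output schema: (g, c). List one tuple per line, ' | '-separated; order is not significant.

Row counts bottom-up:
  S → 3
  S → 3
  γ[c; MIN(g)→a](S) → 2
  ρ[g/a](γ[c; MIN(g)→a](S)) → 2
  π[g,c](ρ[g/a](γ[c; MIN(g)→a](S))) → 2
  (S − π[g,c](ρ[g/a](γ[c; MIN(g)→a](S)))) → 1

== RESULT ==
g | c
9 | 3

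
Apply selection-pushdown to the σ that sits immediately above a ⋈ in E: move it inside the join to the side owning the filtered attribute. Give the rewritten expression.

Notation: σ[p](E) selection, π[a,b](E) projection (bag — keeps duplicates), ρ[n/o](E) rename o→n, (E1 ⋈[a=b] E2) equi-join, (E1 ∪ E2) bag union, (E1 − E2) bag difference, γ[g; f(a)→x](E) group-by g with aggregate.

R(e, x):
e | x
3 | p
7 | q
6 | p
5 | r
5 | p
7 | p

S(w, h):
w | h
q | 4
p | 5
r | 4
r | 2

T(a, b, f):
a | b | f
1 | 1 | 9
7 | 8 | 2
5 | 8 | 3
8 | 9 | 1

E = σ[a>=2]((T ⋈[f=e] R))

σ filters on a, owned by the left side.
E' = (σ[a>=2](T) ⋈[f=e] R)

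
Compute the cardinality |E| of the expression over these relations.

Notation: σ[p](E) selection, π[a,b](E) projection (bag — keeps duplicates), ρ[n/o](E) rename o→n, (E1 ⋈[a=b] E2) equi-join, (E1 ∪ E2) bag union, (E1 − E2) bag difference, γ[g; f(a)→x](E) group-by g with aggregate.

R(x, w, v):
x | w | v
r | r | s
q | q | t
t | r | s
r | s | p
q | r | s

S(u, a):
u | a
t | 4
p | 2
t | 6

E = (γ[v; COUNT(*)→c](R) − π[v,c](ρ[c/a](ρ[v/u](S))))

Row counts bottom-up:
  R → 5
  γ[v; COUNT(*)→c](R) → 3
  S → 3
  ρ[v/u](S) → 3
  ρ[c/a](ρ[v/u](S)) → 3
  π[v,c](ρ[c/a](ρ[v/u](S))) → 3
  (γ[v; COUNT(*)→c](R) − π[v,c](ρ[c/a](ρ[v/u](S)))) → 3

|E| = 3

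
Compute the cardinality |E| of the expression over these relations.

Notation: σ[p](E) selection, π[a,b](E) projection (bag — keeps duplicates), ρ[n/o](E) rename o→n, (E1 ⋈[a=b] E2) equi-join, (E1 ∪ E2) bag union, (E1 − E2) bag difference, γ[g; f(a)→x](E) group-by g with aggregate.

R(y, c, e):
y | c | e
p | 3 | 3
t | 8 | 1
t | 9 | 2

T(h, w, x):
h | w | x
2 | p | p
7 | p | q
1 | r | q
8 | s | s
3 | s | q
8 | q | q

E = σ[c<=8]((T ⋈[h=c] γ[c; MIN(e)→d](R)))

Per-node cardinality:
  T → 6
  R → 3
  γ[c; MIN(e)→d](R) → 3
  (T ⋈[h=c] γ[c; MIN(e)→d](R)) → 3
  σ[c<=8]((T ⋈[h=c] γ[c; MIN(e)→d](R))) → 3

|E| = 3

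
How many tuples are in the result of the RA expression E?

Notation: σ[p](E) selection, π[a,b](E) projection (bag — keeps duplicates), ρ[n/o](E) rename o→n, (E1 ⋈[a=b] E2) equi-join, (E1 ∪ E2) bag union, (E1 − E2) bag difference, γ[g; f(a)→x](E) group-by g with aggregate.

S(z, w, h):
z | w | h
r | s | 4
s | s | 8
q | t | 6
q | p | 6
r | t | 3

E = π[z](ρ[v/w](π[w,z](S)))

Per-node cardinality:
  S → 5
  π[w,z](S) → 5
  ρ[v/w](π[w,z](S)) → 5
  π[z](ρ[v/w](π[w,z](S))) → 5

|E| = 5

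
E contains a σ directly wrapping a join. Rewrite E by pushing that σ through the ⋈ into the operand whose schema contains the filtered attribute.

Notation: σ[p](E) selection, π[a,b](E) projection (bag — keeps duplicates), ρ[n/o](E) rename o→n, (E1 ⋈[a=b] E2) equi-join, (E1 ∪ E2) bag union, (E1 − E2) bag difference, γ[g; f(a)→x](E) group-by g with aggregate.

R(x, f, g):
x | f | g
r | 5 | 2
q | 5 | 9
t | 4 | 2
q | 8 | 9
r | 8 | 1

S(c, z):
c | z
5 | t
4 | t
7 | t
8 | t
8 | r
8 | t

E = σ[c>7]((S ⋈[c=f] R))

σ filters on c, owned by the left side.
E' = (σ[c>7](S) ⋈[c=f] R)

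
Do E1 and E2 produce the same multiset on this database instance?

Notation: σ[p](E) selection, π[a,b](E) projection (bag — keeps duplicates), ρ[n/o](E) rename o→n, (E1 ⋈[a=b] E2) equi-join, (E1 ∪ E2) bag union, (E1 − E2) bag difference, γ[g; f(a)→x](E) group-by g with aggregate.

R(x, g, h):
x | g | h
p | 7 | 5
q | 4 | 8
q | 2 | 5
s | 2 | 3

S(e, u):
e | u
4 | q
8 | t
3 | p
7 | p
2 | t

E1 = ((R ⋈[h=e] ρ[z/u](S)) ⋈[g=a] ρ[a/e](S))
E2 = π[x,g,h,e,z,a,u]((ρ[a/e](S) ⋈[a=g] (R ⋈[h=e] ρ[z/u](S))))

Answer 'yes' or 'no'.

E1 subexpression sizes:
  R → 4
  S → 5
  ρ[z/u](S) → 5
  (R ⋈[h=e] ρ[z/u](S)) → 2
  S → 5
  ρ[a/e](S) → 5
  ((R ⋈[h=e] ρ[z/u](S)) ⋈[g=a] ρ[a/e](S)) → 2
E2 subexpression sizes:
  S → 5
  ρ[a/e](S) → 5
  R → 4
  S → 5
  ρ[z/u](S) → 5
  (R ⋈[h=e] ρ[z/u](S)) → 2
  (ρ[a/e](S) ⋈[a=g] (R ⋈[h=e] ρ[z/u](S))) → 2
  π[x,g,h,e,z,a,u]((ρ[a/e](S) ⋈[a=g] (R ⋈[h=e] ρ[z/u](S)))) → 2

E1 and E2 produce the same multiset:
x | g | h | e | z | a | u
q | 4 | 8 | 8 | t | 4 | q
s | 2 | 3 | 3 | p | 2 | t

yes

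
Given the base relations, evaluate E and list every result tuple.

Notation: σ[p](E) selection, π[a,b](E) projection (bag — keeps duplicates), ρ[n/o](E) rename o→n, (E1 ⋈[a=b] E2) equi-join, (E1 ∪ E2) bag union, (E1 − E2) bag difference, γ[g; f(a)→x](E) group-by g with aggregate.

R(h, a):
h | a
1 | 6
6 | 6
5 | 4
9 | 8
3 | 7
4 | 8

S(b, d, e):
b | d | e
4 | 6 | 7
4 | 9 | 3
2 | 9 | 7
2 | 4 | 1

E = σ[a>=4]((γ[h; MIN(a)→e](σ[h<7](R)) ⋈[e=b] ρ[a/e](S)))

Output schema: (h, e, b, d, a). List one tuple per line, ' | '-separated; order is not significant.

Per-node cardinality:
  R → 6
  σ[h<7](R) → 5
  γ[h; MIN(a)→e](σ[h<7](R)) → 5
  S → 4
  ρ[a/e](S) → 4
  (γ[h; MIN(a)→e](σ[h<7](R)) ⋈[e=b] ρ[a/e](S)) → 2
  σ[a>=4]((γ[h; MIN(a)→e](σ[h<7](R)) ⋈[e=b] ρ[a/e](S))) → 1

== RESULT ==
h | e | b | d | a
5 | 4 | 4 | 6 | 7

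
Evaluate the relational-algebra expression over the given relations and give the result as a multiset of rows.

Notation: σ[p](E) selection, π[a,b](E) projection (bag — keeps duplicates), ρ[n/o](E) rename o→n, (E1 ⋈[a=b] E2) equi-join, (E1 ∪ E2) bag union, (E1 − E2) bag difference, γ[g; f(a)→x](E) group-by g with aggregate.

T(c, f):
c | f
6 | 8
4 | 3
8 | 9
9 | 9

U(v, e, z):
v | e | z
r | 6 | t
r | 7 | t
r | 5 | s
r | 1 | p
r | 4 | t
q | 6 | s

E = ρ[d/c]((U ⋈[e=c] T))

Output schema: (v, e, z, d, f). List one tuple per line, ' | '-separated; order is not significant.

Row counts bottom-up:
  U → 6
  T → 4
  (U ⋈[e=c] T) → 3
  ρ[d/c]((U ⋈[e=c] T)) → 3

== RESULT ==
v | e | z | d | f
q | 6 | s | 6 | 8
r | 4 | t | 4 | 3
r | 6 | t | 6 | 8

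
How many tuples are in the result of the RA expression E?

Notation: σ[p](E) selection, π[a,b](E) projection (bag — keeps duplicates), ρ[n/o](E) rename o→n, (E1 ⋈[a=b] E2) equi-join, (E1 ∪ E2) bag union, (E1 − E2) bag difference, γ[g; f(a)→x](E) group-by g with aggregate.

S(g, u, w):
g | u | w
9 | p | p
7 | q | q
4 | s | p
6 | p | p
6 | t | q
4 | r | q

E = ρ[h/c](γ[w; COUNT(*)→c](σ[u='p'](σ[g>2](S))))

Subexpression sizes:
  S → 6
  σ[g>2](S) → 6
  σ[u='p'](σ[g>2](S)) → 2
  γ[w; COUNT(*)→c](σ[u='p'](σ[g>2](S))) → 1
  ρ[h/c](γ[w; COUNT(*)→c](σ[u='p'](σ[g>2](S)))) → 1

|E| = 1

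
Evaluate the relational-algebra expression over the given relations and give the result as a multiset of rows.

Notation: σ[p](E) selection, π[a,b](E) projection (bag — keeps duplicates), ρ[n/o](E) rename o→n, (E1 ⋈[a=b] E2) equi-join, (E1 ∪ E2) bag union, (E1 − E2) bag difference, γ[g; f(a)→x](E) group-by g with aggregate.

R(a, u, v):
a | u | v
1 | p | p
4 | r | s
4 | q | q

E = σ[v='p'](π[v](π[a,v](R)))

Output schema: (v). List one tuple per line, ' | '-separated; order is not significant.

Row counts bottom-up:
  R → 3
  π[a,v](R) → 3
  π[v](π[a,v](R)) → 3
  σ[v='p'](π[v](π[a,v](R))) → 1

== RESULT ==
v
p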